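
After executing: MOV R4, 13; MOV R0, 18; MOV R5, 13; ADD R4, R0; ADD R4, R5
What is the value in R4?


Register state trace:
  MOV R4, 13  → R4 = 13
  MOV R0, 18  → R0 = 18
  MOV R5, 13  → R5 = 13
  ADD R4, R0  → R4 = 13 + 18 = 31
  ADD R4, R5  → R4 = 31 + 13 = 44
Final: R4 = 44

44


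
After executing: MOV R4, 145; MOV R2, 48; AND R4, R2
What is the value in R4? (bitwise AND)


Register state trace:
  MOV R4, 145  → R4 = 145 (0b10010001)
  MOV R2, 48  → R2 = 48 (0b00110000)
  AND R4, R2  → R4 = 145 AND 48 = 16 (0b00010000)
Final: R4 = 16

16


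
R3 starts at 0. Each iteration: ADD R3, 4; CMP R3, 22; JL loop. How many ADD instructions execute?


Loop trace (R3 starts at 0, target 22, step 4):
  ADD #1: R3 = 0 + 4 = 4  → 4 < 22, loop
  ADD #2: R3 = 4 + 4 = 8  → 8 < 22, loop
  ADD #3: R3 = 8 + 4 = 12  → 12 < 22, loop
  ADD #4: R3 = 12 + 4 = 16  → 16 < 22, loop
  ADD #5: R3 = 16 + 4 = 20  → 20 < 22, loop
  ADD #6: R3 = 20 + 4 = 24  → 24 >= 22, exit
Total ADD instructions: 6

6


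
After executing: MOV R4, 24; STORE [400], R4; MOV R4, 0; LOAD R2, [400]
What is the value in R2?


Register and memory trace:
  MOV R4, 24  → R4 = 24
  STORE [400], R4  → mem[400] = 24
  MOV R4, 0  → R4 = 0
  LOAD R2, [400]  → R2 = mem[400] = 24
Final: R2 = 24

24


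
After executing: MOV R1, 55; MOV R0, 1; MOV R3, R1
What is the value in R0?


Register state trace:
  MOV R1, 55  → R1 = 55
  MOV R0, 1  → R0 = 1
  MOV R3, R1  → R3 = 55
Final: R0 = 1

1


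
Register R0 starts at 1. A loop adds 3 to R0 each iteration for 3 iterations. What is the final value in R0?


Starting value: R0 = 1
  Iter 1: R0 = 1 + 3 = 4
  Iter 2: R0 = 4 + 3 = 7
  Iter 3: R0 = 7 + 3 = 10
Final: R0 = 10

10


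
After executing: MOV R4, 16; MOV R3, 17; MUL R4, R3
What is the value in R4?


Register state trace:
  MOV R4, 16  → R4 = 16
  MOV R3, 17  → R3 = 17
  MUL R4, R3  → R4 = 16 * 17 = 272
Final: R4 = 272

272


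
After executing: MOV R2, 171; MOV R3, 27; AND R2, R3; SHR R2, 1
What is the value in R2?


Register state trace:
  MOV R2, 171  → R2 = 171 (0b10101011)
  MOV R3, 27  → R3 = 27 (0b00011011)
  AND R2, R3  → R2 = 171 AND 27 = 11 (0b00001011)
  SHR R2, 1  → R2 = 11 >> 1 = 5
Final: R2 = 5

5


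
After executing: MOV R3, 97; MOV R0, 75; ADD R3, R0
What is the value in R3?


Register state trace:
  MOV R3, 97  → R3 = 97
  MOV R0, 75  → R0 = 75
  ADD R3, R0  → R3 = 97 + 75 = 172
Final: R3 = 172

172


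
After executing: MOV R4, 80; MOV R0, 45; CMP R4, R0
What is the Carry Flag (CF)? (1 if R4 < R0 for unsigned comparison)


Register state trace:
  MOV R4, 80  → R4 = 80
  MOV R0, 45  → R0 = 45
  CMP R4, R0  → unsigned 80 - 45: no borrow
  80 >= 45, so CF = 0
CF = 0

0


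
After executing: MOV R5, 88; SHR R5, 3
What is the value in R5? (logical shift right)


Register state trace:
  MOV R5, 88  → R5 = 88
  SHR R5, 3  → R5 = 88 >> 3 = 88 // 2^3 = 11
Final: R5 = 11

11


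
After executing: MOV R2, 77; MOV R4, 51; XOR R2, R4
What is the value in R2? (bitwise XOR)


Register state trace:
  MOV R2, 77  → R2 = 77 (0b01001101)
  MOV R4, 51  → R4 = 51 (0b00110011)
  XOR R2, R4  → R2 = 77 XOR 51 = 126 (0b01111110)
Final: R2 = 126

126


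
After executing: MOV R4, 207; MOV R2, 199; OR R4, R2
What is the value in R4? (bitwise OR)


Register state trace:
  MOV R4, 207  → R4 = 207 (0b11001111)
  MOV R2, 199  → R2 = 199 (0b11000111)
  OR R4, R2   → R4 = 207 OR 199 = 207 (0b11001111)
Final: R4 = 207

207


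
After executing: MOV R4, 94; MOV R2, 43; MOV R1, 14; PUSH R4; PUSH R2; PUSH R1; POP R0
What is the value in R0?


Stack trace (top is rightmost):
  MOV R4, 94  → R4 = 94
  MOV R2, 43  → R2 = 43
  MOV R1, 14  → R1 = 14
  PUSH R4  → stack: [94]
  PUSH R2  → stack: [94, 43]
  PUSH R1  → stack: [94, 43, 14]
  POP R0  → R0 = 14, stack: [94, 43]
Final: R0 = 14

14


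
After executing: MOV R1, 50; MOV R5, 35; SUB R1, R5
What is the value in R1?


Register state trace:
  MOV R1, 50  → R1 = 50
  MOV R5, 35  → R5 = 35
  SUB R1, R5  → R1 = 50 - 35 = 15
Final: R1 = 15

15


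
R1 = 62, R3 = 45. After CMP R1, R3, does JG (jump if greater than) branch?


Trace:
  R1 = 62, R3 = 45
  CMP R1, R3  → compares 62 vs 45
  JG checks: is 62 greater than 45?
  62 > 45, so condition is true
Branch taken: Yes

Yes


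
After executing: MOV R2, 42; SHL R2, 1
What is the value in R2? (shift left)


Register state trace:
  MOV R2, 42  → R2 = 42
  SHL R2, 1  → R2 = 42 << 1 = 42 * 2^1 = 84
Final: R2 = 84

84


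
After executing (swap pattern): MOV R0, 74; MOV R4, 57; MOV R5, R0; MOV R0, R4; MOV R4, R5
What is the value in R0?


Register state trace (swap pattern):
  MOV R0, 74  → R0 = 74
  MOV R4, 57  → R4 = 57
  MOV R5, R0  → R5 = 74  (save R0)
  MOV R0, R4  → R0 = 57  (R0 gets R4's value)
  MOV R4, R5  → R4 = 74  (R4 gets saved value)
Final: R0 = 57

57


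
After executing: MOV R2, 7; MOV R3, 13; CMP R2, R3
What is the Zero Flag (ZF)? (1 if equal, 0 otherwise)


Register state trace:
  MOV R2, 7  → R2 = 7
  MOV R3, 13  → R3 = 13
  CMP R2, R3  → computes 7 - 13 = -6
  Result is nonzero, so values are not equal
ZF = 0

0


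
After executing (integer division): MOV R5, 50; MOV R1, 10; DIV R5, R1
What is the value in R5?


Register state trace:
  MOV R5, 50  → R5 = 50
  MOV R1, 10  → R1 = 10
  DIV R5, R1  → R5 = 50 // 10 = 5
Final: R5 = 5

5


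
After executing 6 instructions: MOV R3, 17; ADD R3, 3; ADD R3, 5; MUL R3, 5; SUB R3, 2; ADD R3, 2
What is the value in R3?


Register state trace:
  MOV R3, 17  → R3 = 17
  ADD R3, 3  → R3 = 17 + 3 = 20
  ADD R3, 5  → R3 = 20 + 5 = 25
  MUL R3, 5  → R3 = 25 * 5 = 125
  SUB R3, 2  → R3 = 125 - 2 = 123
  ADD R3, 2  → R3 = 123 + 2 = 125
Final: R3 = 125

125


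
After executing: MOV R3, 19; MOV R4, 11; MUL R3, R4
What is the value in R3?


Register state trace:
  MOV R3, 19  → R3 = 19
  MOV R4, 11  → R4 = 11
  MUL R3, R4  → R3 = 19 * 11 = 209
Final: R3 = 209

209


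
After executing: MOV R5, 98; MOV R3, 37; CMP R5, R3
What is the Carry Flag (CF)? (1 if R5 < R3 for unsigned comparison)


Register state trace:
  MOV R5, 98  → R5 = 98
  MOV R3, 37  → R3 = 37
  CMP R5, R3  → unsigned 98 - 37: no borrow
  98 >= 37, so CF = 0
CF = 0

0


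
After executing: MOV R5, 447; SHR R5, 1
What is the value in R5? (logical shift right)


Register state trace:
  MOV R5, 447  → R5 = 447
  SHR R5, 1  → R5 = 447 >> 1 = 447 // 2^1 = 223
Final: R5 = 223

223


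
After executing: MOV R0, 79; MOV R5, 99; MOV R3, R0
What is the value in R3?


Register state trace:
  MOV R0, 79  → R0 = 79
  MOV R5, 99  → R5 = 99
  MOV R3, R0  → R3 = 79
Final: R3 = 79

79


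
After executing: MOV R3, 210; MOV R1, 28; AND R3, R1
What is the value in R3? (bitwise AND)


Register state trace:
  MOV R3, 210  → R3 = 210 (0b11010010)
  MOV R1, 28  → R1 = 28 (0b00011100)
  AND R3, R1  → R3 = 210 AND 28 = 16 (0b00010000)
Final: R3 = 16

16


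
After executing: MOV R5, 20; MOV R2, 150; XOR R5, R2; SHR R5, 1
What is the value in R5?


Register state trace:
  MOV R5, 20  → R5 = 20 (0b00010100)
  MOV R2, 150  → R2 = 150 (0b10010110)
  XOR R5, R2  → R5 = 20 XOR 150 = 130 (0b10000010)
  SHR R5, 1  → R5 = 130 >> 1 = 65
Final: R5 = 65

65


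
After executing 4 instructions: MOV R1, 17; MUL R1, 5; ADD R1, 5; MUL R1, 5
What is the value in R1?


Register state trace:
  MOV R1, 17  → R1 = 17
  MUL R1, 5  → R1 = 17 * 5 = 85
  ADD R1, 5  → R1 = 85 + 5 = 90
  MUL R1, 5  → R1 = 90 * 5 = 450
Final: R1 = 450

450


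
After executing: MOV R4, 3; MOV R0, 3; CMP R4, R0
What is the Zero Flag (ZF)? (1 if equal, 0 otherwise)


Register state trace:
  MOV R4, 3  → R4 = 3
  MOV R0, 3  → R0 = 3
  CMP R4, R0  → computes 3 - 3 = 0
  Result is zero, so values are equal
ZF = 1

1


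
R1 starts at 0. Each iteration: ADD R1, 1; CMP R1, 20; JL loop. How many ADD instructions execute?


Loop trace (R1 starts at 0, target 20, step 1):
  ADD #1: R1 = 0 + 1 = 1  → 1 < 20, loop
  ADD #2: R1 = 1 + 1 = 2  → 2 < 20, loop
  ADD #3: R1 = 2 + 1 = 3  → 3 < 20, loop
  ADD #4: R1 = 3 + 1 = 4  → 4 < 20, loop
  ADD #5: R1 = 4 + 1 = 5  → 5 < 20, loop
  ADD #6: R1 = 5 + 1 = 6  → 6 < 20, loop
  ADD #7: R1 = 6 + 1 = 7  → 7 < 20, loop
  ADD #8: R1 = 7 + 1 = 8  → 8 < 20, loop
  ADD #9: R1 = 8 + 1 = 9  → 9 < 20, loop
  ADD #10: R1 = 9 + 1 = 10  → 10 < 20, loop
  ADD #11: R1 = 10 + 1 = 11  → 11 < 20, loop
  ADD #12: R1 = 11 + 1 = 12  → 12 < 20, loop
  ADD #13: R1 = 12 + 1 = 13  → 13 < 20, loop
  ADD #14: R1 = 13 + 1 = 14  → 14 < 20, loop
  ADD #15: R1 = 14 + 1 = 15  → 15 < 20, loop
  ADD #16: R1 = 15 + 1 = 16  → 16 < 20, loop
  ADD #17: R1 = 16 + 1 = 17  → 17 < 20, loop
  ADD #18: R1 = 17 + 1 = 18  → 18 < 20, loop
  ADD #19: R1 = 18 + 1 = 19  → 19 < 20, loop
  ADD #20: R1 = 19 + 1 = 20  → 20 >= 20, exit
Total ADD instructions: 20

20


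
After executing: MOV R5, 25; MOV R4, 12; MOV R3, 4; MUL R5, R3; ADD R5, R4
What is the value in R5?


Register state trace:
  MOV R5, 25  → R5 = 25
  MOV R4, 12  → R4 = 12
  MOV R3, 4  → R3 = 4
  MUL R5, R3  → R5 = 25 * 4 = 100
  ADD R5, R4  → R5 = 100 + 12 = 112
Final: R5 = 112

112


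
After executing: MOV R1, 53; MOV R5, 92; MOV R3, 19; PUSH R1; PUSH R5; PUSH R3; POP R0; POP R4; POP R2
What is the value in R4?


Stack trace (top is rightmost):
  MOV R1, 53  → R1 = 53
  MOV R5, 92  → R5 = 92
  MOV R3, 19  → R3 = 19
  PUSH R1  → stack: [53]
  PUSH R5  → stack: [53, 92]
  PUSH R3  → stack: [53, 92, 19]
  POP R0  → R0 = 19, stack: [53, 92]
  POP R4  → R4 = 92, stack: [53]
  POP R2  → R2 = 53, stack: []
Final: R4 = 92

92


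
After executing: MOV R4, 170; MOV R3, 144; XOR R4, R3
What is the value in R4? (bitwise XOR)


Register state trace:
  MOV R4, 170  → R4 = 170 (0b10101010)
  MOV R3, 144  → R3 = 144 (0b10010000)
  XOR R4, R3  → R4 = 170 XOR 144 = 58 (0b00111010)
Final: R4 = 58

58


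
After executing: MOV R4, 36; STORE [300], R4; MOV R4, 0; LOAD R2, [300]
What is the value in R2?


Register and memory trace:
  MOV R4, 36  → R4 = 36
  STORE [300], R4  → mem[300] = 36
  MOV R4, 0  → R4 = 0
  LOAD R2, [300]  → R2 = mem[300] = 36
Final: R2 = 36

36


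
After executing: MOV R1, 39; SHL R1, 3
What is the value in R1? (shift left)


Register state trace:
  MOV R1, 39  → R1 = 39
  SHL R1, 3  → R1 = 39 << 3 = 39 * 2^3 = 312
Final: R1 = 312

312


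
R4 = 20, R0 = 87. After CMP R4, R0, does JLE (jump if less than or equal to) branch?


Trace:
  R4 = 20, R0 = 87
  CMP R4, R0  → compares 20 vs 87
  JLE checks: is 20 less than or equal to 87?
  20 < 87, so condition is true
Branch taken: Yes

Yes


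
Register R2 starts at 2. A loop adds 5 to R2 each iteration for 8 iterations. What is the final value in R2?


Starting value: R2 = 2
  Iter 1: R2 = 2 + 5 = 7
  Iter 2: R2 = 7 + 5 = 12
  Iter 3: R2 = 12 + 5 = 17
  Iter 4: R2 = 17 + 5 = 22
  Iter 5: R2 = 22 + 5 = 27
  Iter 6: R2 = 27 + 5 = 32
  Iter 7: R2 = 32 + 5 = 37
  Iter 8: R2 = 37 + 5 = 42
Final: R2 = 42

42


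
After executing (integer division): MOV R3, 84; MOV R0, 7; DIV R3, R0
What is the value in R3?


Register state trace:
  MOV R3, 84  → R3 = 84
  MOV R0, 7  → R0 = 7
  DIV R3, R0  → R3 = 84 // 7 = 12
Final: R3 = 12

12


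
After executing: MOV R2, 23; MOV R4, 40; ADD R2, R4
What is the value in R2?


Register state trace:
  MOV R2, 23  → R2 = 23
  MOV R4, 40  → R4 = 40
  ADD R2, R4  → R2 = 23 + 40 = 63
Final: R2 = 63

63


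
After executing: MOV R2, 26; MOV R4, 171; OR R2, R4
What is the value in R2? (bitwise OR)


Register state trace:
  MOV R2, 26  → R2 = 26 (0b00011010)
  MOV R4, 171  → R4 = 171 (0b10101011)
  OR R2, R4   → R2 = 26 OR 171 = 187 (0b10111011)
Final: R2 = 187

187


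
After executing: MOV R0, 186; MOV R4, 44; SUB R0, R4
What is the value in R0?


Register state trace:
  MOV R0, 186  → R0 = 186
  MOV R4, 44  → R4 = 44
  SUB R0, R4  → R0 = 186 - 44 = 142
Final: R0 = 142

142


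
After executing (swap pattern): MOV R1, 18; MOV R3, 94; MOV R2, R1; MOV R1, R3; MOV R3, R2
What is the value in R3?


Register state trace (swap pattern):
  MOV R1, 18  → R1 = 18
  MOV R3, 94  → R3 = 94
  MOV R2, R1  → R2 = 18  (save R1)
  MOV R1, R3  → R1 = 94  (R1 gets R3's value)
  MOV R3, R2  → R3 = 18  (R3 gets saved value)
Final: R3 = 18

18


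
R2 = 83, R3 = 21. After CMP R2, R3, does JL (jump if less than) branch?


Trace:
  R2 = 83, R3 = 21
  CMP R2, R3  → compares 83 vs 21
  JL checks: is 83 less than 21?
  83 > 21, so condition is false
Branch taken: No

No


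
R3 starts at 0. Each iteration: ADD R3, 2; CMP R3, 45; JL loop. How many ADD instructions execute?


Loop trace (R3 starts at 0, target 45, step 2):
  ADD #1: R3 = 0 + 2 = 2  → 2 < 45, loop
  ADD #2: R3 = 2 + 2 = 4  → 4 < 45, loop
  ADD #3: R3 = 4 + 2 = 6  → 6 < 45, loop
  ADD #4: R3 = 6 + 2 = 8  → 8 < 45, loop
  ADD #5: R3 = 8 + 2 = 10  → 10 < 45, loop
  ADD #6: R3 = 10 + 2 = 12  → 12 < 45, loop
  ADD #7: R3 = 12 + 2 = 14  → 14 < 45, loop
  ADD #8: R3 = 14 + 2 = 16  → 16 < 45, loop
  ADD #9: R3 = 16 + 2 = 18  → 18 < 45, loop
  ADD #10: R3 = 18 + 2 = 20  → 20 < 45, loop
  ADD #11: R3 = 20 + 2 = 22  → 22 < 45, loop
  ADD #12: R3 = 22 + 2 = 24  → 24 < 45, loop
  ADD #13: R3 = 24 + 2 = 26  → 26 < 45, loop
  ADD #14: R3 = 26 + 2 = 28  → 28 < 45, loop
  ADD #15: R3 = 28 + 2 = 30  → 30 < 45, loop
  ADD #16: R3 = 30 + 2 = 32  → 32 < 45, loop
  ADD #17: R3 = 32 + 2 = 34  → 34 < 45, loop
  ADD #18: R3 = 34 + 2 = 36  → 36 < 45, loop
  ADD #19: R3 = 36 + 2 = 38  → 38 < 45, loop
  ADD #20: R3 = 38 + 2 = 40  → 40 < 45, loop
  ADD #21: R3 = 40 + 2 = 42  → 42 < 45, loop
  ADD #22: R3 = 42 + 2 = 44  → 44 < 45, loop
  ADD #23: R3 = 44 + 2 = 46  → 46 >= 45, exit
Total ADD instructions: 23

23


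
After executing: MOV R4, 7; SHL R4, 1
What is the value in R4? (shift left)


Register state trace:
  MOV R4, 7  → R4 = 7
  SHL R4, 1  → R4 = 7 << 1 = 7 * 2^1 = 14
Final: R4 = 14

14


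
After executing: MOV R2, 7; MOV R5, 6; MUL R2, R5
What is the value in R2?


Register state trace:
  MOV R2, 7  → R2 = 7
  MOV R5, 6  → R5 = 6
  MUL R2, R5  → R2 = 7 * 6 = 42
Final: R2 = 42

42


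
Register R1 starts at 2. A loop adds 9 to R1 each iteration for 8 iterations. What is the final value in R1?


Starting value: R1 = 2
  Iter 1: R1 = 2 + 9 = 11
  Iter 2: R1 = 11 + 9 = 20
  Iter 3: R1 = 20 + 9 = 29
  Iter 4: R1 = 29 + 9 = 38
  Iter 5: R1 = 38 + 9 = 47
  Iter 6: R1 = 47 + 9 = 56
  Iter 7: R1 = 56 + 9 = 65
  Iter 8: R1 = 65 + 9 = 74
Final: R1 = 74

74


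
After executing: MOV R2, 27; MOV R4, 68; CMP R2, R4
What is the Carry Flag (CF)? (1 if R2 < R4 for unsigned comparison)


Register state trace:
  MOV R2, 27  → R2 = 27
  MOV R4, 68  → R4 = 68
  CMP R2, R4  → unsigned 27 - 68: borrow occurs
  27 < 68, so CF = 1
CF = 1

1


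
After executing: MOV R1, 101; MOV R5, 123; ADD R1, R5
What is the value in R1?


Register state trace:
  MOV R1, 101  → R1 = 101
  MOV R5, 123  → R5 = 123
  ADD R1, R5  → R1 = 101 + 123 = 224
Final: R1 = 224

224


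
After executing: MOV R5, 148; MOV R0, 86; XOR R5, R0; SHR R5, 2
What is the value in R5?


Register state trace:
  MOV R5, 148  → R5 = 148 (0b10010100)
  MOV R0, 86  → R0 = 86 (0b01010110)
  XOR R5, R0  → R5 = 148 XOR 86 = 194 (0b11000010)
  SHR R5, 2  → R5 = 194 >> 2 = 48
Final: R5 = 48

48


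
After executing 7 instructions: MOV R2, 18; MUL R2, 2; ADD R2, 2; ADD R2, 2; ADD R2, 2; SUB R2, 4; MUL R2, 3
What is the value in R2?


Register state trace:
  MOV R2, 18  → R2 = 18
  MUL R2, 2  → R2 = 18 * 2 = 36
  ADD R2, 2  → R2 = 36 + 2 = 38
  ADD R2, 2  → R2 = 38 + 2 = 40
  ADD R2, 2  → R2 = 40 + 2 = 42
  SUB R2, 4  → R2 = 42 - 4 = 38
  MUL R2, 3  → R2 = 38 * 3 = 114
Final: R2 = 114

114


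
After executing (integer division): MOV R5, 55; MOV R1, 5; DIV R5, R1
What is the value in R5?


Register state trace:
  MOV R5, 55  → R5 = 55
  MOV R1, 5  → R1 = 5
  DIV R5, R1  → R5 = 55 // 5 = 11
Final: R5 = 11

11


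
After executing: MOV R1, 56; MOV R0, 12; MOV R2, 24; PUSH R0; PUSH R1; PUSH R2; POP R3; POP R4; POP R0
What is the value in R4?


Stack trace (top is rightmost):
  MOV R1, 56  → R1 = 56
  MOV R0, 12  → R0 = 12
  MOV R2, 24  → R2 = 24
  PUSH R0  → stack: [12]
  PUSH R1  → stack: [12, 56]
  PUSH R2  → stack: [12, 56, 24]
  POP R3  → R3 = 24, stack: [12, 56]
  POP R4  → R4 = 56, stack: [12]
  POP R0  → R0 = 12, stack: []
Final: R4 = 56

56


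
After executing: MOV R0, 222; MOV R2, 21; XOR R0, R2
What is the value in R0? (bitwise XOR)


Register state trace:
  MOV R0, 222  → R0 = 222 (0b11011110)
  MOV R2, 21  → R2 = 21 (0b00010101)
  XOR R0, R2  → R0 = 222 XOR 21 = 203 (0b11001011)
Final: R0 = 203

203


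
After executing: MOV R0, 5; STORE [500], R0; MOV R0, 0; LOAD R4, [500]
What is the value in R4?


Register and memory trace:
  MOV R0, 5  → R0 = 5
  STORE [500], R0  → mem[500] = 5
  MOV R0, 0  → R0 = 0
  LOAD R4, [500]  → R4 = mem[500] = 5
Final: R4 = 5

5


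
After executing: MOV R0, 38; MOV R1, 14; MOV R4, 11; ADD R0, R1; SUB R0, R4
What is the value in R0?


Register state trace:
  MOV R0, 38  → R0 = 38
  MOV R1, 14  → R1 = 14
  MOV R4, 11  → R4 = 11
  ADD R0, R1  → R0 = 38 + 14 = 52
  SUB R0, R4  → R0 = 52 - 11 = 41
Final: R0 = 41

41


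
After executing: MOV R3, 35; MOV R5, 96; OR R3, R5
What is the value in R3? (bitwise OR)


Register state trace:
  MOV R3, 35  → R3 = 35 (0b00100011)
  MOV R5, 96  → R5 = 96 (0b01100000)
  OR R3, R5   → R3 = 35 OR 96 = 99 (0b01100011)
Final: R3 = 99

99


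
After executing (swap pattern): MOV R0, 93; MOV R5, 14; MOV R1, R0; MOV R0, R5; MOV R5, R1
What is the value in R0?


Register state trace (swap pattern):
  MOV R0, 93  → R0 = 93
  MOV R5, 14  → R5 = 14
  MOV R1, R0  → R1 = 93  (save R0)
  MOV R0, R5  → R0 = 14  (R0 gets R5's value)
  MOV R5, R1  → R5 = 93  (R5 gets saved value)
Final: R0 = 14

14


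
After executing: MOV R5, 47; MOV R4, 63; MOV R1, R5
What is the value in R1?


Register state trace:
  MOV R5, 47  → R5 = 47
  MOV R4, 63  → R4 = 63
  MOV R1, R5  → R1 = 47
Final: R1 = 47

47


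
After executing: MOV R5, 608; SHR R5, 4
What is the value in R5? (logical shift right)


Register state trace:
  MOV R5, 608  → R5 = 608
  SHR R5, 4  → R5 = 608 >> 4 = 608 // 2^4 = 38
Final: R5 = 38

38


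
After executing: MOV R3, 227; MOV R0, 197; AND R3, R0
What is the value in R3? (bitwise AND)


Register state trace:
  MOV R3, 227  → R3 = 227 (0b11100011)
  MOV R0, 197  → R0 = 197 (0b11000101)
  AND R3, R0  → R3 = 227 AND 197 = 193 (0b11000001)
Final: R3 = 193

193


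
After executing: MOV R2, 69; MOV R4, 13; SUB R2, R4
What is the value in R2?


Register state trace:
  MOV R2, 69  → R2 = 69
  MOV R4, 13  → R4 = 13
  SUB R2, R4  → R2 = 69 - 13 = 56
Final: R2 = 56

56


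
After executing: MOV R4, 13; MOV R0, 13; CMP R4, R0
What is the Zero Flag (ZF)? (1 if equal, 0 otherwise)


Register state trace:
  MOV R4, 13  → R4 = 13
  MOV R0, 13  → R0 = 13
  CMP R4, R0  → computes 13 - 13 = 0
  Result is zero, so values are equal
ZF = 1

1


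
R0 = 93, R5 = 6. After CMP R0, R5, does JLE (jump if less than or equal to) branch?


Trace:
  R0 = 93, R5 = 6
  CMP R0, R5  → compares 93 vs 6
  JLE checks: is 93 less than or equal to 6?
  93 > 6, so condition is false
Branch taken: No

No


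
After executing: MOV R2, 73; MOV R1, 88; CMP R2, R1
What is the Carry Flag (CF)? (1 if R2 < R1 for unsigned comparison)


Register state trace:
  MOV R2, 73  → R2 = 73
  MOV R1, 88  → R1 = 88
  CMP R2, R1  → unsigned 73 - 88: borrow occurs
  73 < 88, so CF = 1
CF = 1

1


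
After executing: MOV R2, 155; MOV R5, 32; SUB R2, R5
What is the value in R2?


Register state trace:
  MOV R2, 155  → R2 = 155
  MOV R5, 32  → R5 = 32
  SUB R2, R5  → R2 = 155 - 32 = 123
Final: R2 = 123

123


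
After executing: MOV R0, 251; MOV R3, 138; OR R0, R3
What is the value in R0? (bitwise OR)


Register state trace:
  MOV R0, 251  → R0 = 251 (0b11111011)
  MOV R3, 138  → R3 = 138 (0b10001010)
  OR R0, R3   → R0 = 251 OR 138 = 251 (0b11111011)
Final: R0 = 251

251


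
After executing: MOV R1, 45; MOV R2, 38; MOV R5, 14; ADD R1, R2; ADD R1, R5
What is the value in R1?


Register state trace:
  MOV R1, 45  → R1 = 45
  MOV R2, 38  → R2 = 38
  MOV R5, 14  → R5 = 14
  ADD R1, R2  → R1 = 45 + 38 = 83
  ADD R1, R5  → R1 = 83 + 14 = 97
Final: R1 = 97

97


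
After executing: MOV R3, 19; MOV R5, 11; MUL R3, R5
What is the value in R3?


Register state trace:
  MOV R3, 19  → R3 = 19
  MOV R5, 11  → R5 = 11
  MUL R3, R5  → R3 = 19 * 11 = 209
Final: R3 = 209

209


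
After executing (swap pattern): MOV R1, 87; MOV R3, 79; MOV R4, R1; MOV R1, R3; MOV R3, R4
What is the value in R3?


Register state trace (swap pattern):
  MOV R1, 87  → R1 = 87
  MOV R3, 79  → R3 = 79
  MOV R4, R1  → R4 = 87  (save R1)
  MOV R1, R3  → R1 = 79  (R1 gets R3's value)
  MOV R3, R4  → R3 = 87  (R3 gets saved value)
Final: R3 = 87

87


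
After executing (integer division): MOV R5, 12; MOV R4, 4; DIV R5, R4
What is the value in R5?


Register state trace:
  MOV R5, 12  → R5 = 12
  MOV R4, 4  → R4 = 4
  DIV R5, R4  → R5 = 12 // 4 = 3
Final: R5 = 3

3


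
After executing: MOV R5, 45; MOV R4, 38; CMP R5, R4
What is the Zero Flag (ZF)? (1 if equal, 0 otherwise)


Register state trace:
  MOV R5, 45  → R5 = 45
  MOV R4, 38  → R4 = 38
  CMP R5, R4  → computes 45 - 38 = 7
  Result is nonzero, so values are not equal
ZF = 0

0


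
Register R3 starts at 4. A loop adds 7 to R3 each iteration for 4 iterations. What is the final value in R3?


Starting value: R3 = 4
  Iter 1: R3 = 4 + 7 = 11
  Iter 2: R3 = 11 + 7 = 18
  Iter 3: R3 = 18 + 7 = 25
  Iter 4: R3 = 25 + 7 = 32
Final: R3 = 32

32


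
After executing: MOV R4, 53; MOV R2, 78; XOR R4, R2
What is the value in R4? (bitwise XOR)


Register state trace:
  MOV R4, 53  → R4 = 53 (0b00110101)
  MOV R2, 78  → R2 = 78 (0b01001110)
  XOR R4, R2  → R4 = 53 XOR 78 = 123 (0b01111011)
Final: R4 = 123

123


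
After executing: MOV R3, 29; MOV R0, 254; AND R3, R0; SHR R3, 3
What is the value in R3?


Register state trace:
  MOV R3, 29  → R3 = 29 (0b00011101)
  MOV R0, 254  → R0 = 254 (0b11111110)
  AND R3, R0  → R3 = 29 AND 254 = 28 (0b00011100)
  SHR R3, 3  → R3 = 28 >> 3 = 3
Final: R3 = 3

3


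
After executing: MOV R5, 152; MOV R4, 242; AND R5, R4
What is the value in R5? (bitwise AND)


Register state trace:
  MOV R5, 152  → R5 = 152 (0b10011000)
  MOV R4, 242  → R4 = 242 (0b11110010)
  AND R5, R4  → R5 = 152 AND 242 = 144 (0b10010000)
Final: R5 = 144

144


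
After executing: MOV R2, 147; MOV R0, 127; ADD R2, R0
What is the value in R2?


Register state trace:
  MOV R2, 147  → R2 = 147
  MOV R0, 127  → R0 = 127
  ADD R2, R0  → R2 = 147 + 127 = 274
Final: R2 = 274

274


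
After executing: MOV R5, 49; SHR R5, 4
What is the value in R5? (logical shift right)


Register state trace:
  MOV R5, 49  → R5 = 49
  SHR R5, 4  → R5 = 49 >> 4 = 49 // 2^4 = 3
Final: R5 = 3

3


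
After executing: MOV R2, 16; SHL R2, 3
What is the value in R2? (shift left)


Register state trace:
  MOV R2, 16  → R2 = 16
  SHL R2, 3  → R2 = 16 << 3 = 16 * 2^3 = 128
Final: R2 = 128

128


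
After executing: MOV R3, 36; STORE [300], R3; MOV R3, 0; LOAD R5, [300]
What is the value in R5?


Register and memory trace:
  MOV R3, 36  → R3 = 36
  STORE [300], R3  → mem[300] = 36
  MOV R3, 0  → R3 = 0
  LOAD R5, [300]  → R5 = mem[300] = 36
Final: R5 = 36

36


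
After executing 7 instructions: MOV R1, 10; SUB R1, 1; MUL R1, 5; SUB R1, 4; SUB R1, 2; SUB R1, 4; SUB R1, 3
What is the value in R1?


Register state trace:
  MOV R1, 10  → R1 = 10
  SUB R1, 1  → R1 = 10 - 1 = 9
  MUL R1, 5  → R1 = 9 * 5 = 45
  SUB R1, 4  → R1 = 45 - 4 = 41
  SUB R1, 2  → R1 = 41 - 2 = 39
  SUB R1, 4  → R1 = 39 - 4 = 35
  SUB R1, 3  → R1 = 35 - 3 = 32
Final: R1 = 32

32


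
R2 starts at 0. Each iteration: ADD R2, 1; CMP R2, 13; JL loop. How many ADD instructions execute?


Loop trace (R2 starts at 0, target 13, step 1):
  ADD #1: R2 = 0 + 1 = 1  → 1 < 13, loop
  ADD #2: R2 = 1 + 1 = 2  → 2 < 13, loop
  ADD #3: R2 = 2 + 1 = 3  → 3 < 13, loop
  ADD #4: R2 = 3 + 1 = 4  → 4 < 13, loop
  ADD #5: R2 = 4 + 1 = 5  → 5 < 13, loop
  ADD #6: R2 = 5 + 1 = 6  → 6 < 13, loop
  ADD #7: R2 = 6 + 1 = 7  → 7 < 13, loop
  ADD #8: R2 = 7 + 1 = 8  → 8 < 13, loop
  ADD #9: R2 = 8 + 1 = 9  → 9 < 13, loop
  ADD #10: R2 = 9 + 1 = 10  → 10 < 13, loop
  ADD #11: R2 = 10 + 1 = 11  → 11 < 13, loop
  ADD #12: R2 = 11 + 1 = 12  → 12 < 13, loop
  ADD #13: R2 = 12 + 1 = 13  → 13 >= 13, exit
Total ADD instructions: 13

13


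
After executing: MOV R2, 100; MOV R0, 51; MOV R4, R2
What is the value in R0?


Register state trace:
  MOV R2, 100  → R2 = 100
  MOV R0, 51  → R0 = 51
  MOV R4, R2  → R4 = 100
Final: R0 = 51

51


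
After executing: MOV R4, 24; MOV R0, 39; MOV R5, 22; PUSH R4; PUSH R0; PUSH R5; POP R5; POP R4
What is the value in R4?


Stack trace (top is rightmost):
  MOV R4, 24  → R4 = 24
  MOV R0, 39  → R0 = 39
  MOV R5, 22  → R5 = 22
  PUSH R4  → stack: [24]
  PUSH R0  → stack: [24, 39]
  PUSH R5  → stack: [24, 39, 22]
  POP R5  → R5 = 22, stack: [24, 39]
  POP R4  → R4 = 39, stack: [24]
Final: R4 = 39

39


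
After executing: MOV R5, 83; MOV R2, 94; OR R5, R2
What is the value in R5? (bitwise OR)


Register state trace:
  MOV R5, 83  → R5 = 83 (0b01010011)
  MOV R2, 94  → R2 = 94 (0b01011110)
  OR R5, R2   → R5 = 83 OR 94 = 95 (0b01011111)
Final: R5 = 95

95


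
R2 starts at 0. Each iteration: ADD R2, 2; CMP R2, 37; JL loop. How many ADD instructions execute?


Loop trace (R2 starts at 0, target 37, step 2):
  ADD #1: R2 = 0 + 2 = 2  → 2 < 37, loop
  ADD #2: R2 = 2 + 2 = 4  → 4 < 37, loop
  ADD #3: R2 = 4 + 2 = 6  → 6 < 37, loop
  ADD #4: R2 = 6 + 2 = 8  → 8 < 37, loop
  ADD #5: R2 = 8 + 2 = 10  → 10 < 37, loop
  ADD #6: R2 = 10 + 2 = 12  → 12 < 37, loop
  ADD #7: R2 = 12 + 2 = 14  → 14 < 37, loop
  ADD #8: R2 = 14 + 2 = 16  → 16 < 37, loop
  ADD #9: R2 = 16 + 2 = 18  → 18 < 37, loop
  ADD #10: R2 = 18 + 2 = 20  → 20 < 37, loop
  ADD #11: R2 = 20 + 2 = 22  → 22 < 37, loop
  ADD #12: R2 = 22 + 2 = 24  → 24 < 37, loop
  ADD #13: R2 = 24 + 2 = 26  → 26 < 37, loop
  ADD #14: R2 = 26 + 2 = 28  → 28 < 37, loop
  ADD #15: R2 = 28 + 2 = 30  → 30 < 37, loop
  ADD #16: R2 = 30 + 2 = 32  → 32 < 37, loop
  ADD #17: R2 = 32 + 2 = 34  → 34 < 37, loop
  ADD #18: R2 = 34 + 2 = 36  → 36 < 37, loop
  ADD #19: R2 = 36 + 2 = 38  → 38 >= 37, exit
Total ADD instructions: 19

19


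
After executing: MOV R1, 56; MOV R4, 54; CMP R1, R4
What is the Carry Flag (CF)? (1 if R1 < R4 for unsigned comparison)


Register state trace:
  MOV R1, 56  → R1 = 56
  MOV R4, 54  → R4 = 54
  CMP R1, R4  → unsigned 56 - 54: no borrow
  56 >= 54, so CF = 0
CF = 0

0


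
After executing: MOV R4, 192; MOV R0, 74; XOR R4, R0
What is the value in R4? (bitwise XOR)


Register state trace:
  MOV R4, 192  → R4 = 192 (0b11000000)
  MOV R0, 74  → R0 = 74 (0b01001010)
  XOR R4, R0  → R4 = 192 XOR 74 = 138 (0b10001010)
Final: R4 = 138

138


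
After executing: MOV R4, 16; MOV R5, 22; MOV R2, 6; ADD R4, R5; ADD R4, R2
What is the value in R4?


Register state trace:
  MOV R4, 16  → R4 = 16
  MOV R5, 22  → R5 = 22
  MOV R2, 6  → R2 = 6
  ADD R4, R5  → R4 = 16 + 22 = 38
  ADD R4, R2  → R4 = 38 + 6 = 44
Final: R4 = 44

44


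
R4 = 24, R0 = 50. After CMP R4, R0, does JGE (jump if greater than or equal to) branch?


Trace:
  R4 = 24, R0 = 50
  CMP R4, R0  → compares 24 vs 50
  JGE checks: is 24 greater than or equal to 50?
  24 < 50, so condition is false
Branch taken: No

No


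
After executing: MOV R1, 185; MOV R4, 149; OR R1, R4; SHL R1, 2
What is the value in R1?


Register state trace:
  MOV R1, 185  → R1 = 185 (0b10111001)
  MOV R4, 149  → R4 = 149 (0b10010101)
  OR R1, R4  → R1 = 185 OR 149 = 189 (0b10111101)
  SHL R1, 2  → R1 = 189 << 2 = 756
Final: R1 = 756

756


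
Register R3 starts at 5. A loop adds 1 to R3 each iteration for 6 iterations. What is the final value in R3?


Starting value: R3 = 5
  Iter 1: R3 = 5 + 1 = 6
  Iter 2: R3 = 6 + 1 = 7
  Iter 3: R3 = 7 + 1 = 8
  Iter 4: R3 = 8 + 1 = 9
  Iter 5: R3 = 9 + 1 = 10
  Iter 6: R3 = 10 + 1 = 11
Final: R3 = 11

11


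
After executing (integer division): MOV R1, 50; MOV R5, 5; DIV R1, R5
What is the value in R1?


Register state trace:
  MOV R1, 50  → R1 = 50
  MOV R5, 5  → R5 = 5
  DIV R1, R5  → R1 = 50 // 5 = 10
Final: R1 = 10

10


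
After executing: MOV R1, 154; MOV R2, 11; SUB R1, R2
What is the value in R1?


Register state trace:
  MOV R1, 154  → R1 = 154
  MOV R2, 11  → R2 = 11
  SUB R1, R2  → R1 = 154 - 11 = 143
Final: R1 = 143

143


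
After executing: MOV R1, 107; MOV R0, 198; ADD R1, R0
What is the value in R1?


Register state trace:
  MOV R1, 107  → R1 = 107
  MOV R0, 198  → R0 = 198
  ADD R1, R0  → R1 = 107 + 198 = 305
Final: R1 = 305

305


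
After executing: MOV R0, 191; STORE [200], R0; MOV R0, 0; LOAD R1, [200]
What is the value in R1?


Register and memory trace:
  MOV R0, 191  → R0 = 191
  STORE [200], R0  → mem[200] = 191
  MOV R0, 0  → R0 = 0
  LOAD R1, [200]  → R1 = mem[200] = 191
Final: R1 = 191

191


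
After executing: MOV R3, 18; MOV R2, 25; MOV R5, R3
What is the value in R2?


Register state trace:
  MOV R3, 18  → R3 = 18
  MOV R2, 25  → R2 = 25
  MOV R5, R3  → R5 = 18
Final: R2 = 25

25


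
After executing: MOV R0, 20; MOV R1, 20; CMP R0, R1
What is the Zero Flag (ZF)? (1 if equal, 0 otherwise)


Register state trace:
  MOV R0, 20  → R0 = 20
  MOV R1, 20  → R1 = 20
  CMP R0, R1  → computes 20 - 20 = 0
  Result is zero, so values are equal
ZF = 1

1


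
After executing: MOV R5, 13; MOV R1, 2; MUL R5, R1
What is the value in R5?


Register state trace:
  MOV R5, 13  → R5 = 13
  MOV R1, 2  → R1 = 2
  MUL R5, R1  → R5 = 13 * 2 = 26
Final: R5 = 26

26


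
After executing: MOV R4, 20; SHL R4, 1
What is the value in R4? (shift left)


Register state trace:
  MOV R4, 20  → R4 = 20
  SHL R4, 1  → R4 = 20 << 1 = 20 * 2^1 = 40
Final: R4 = 40

40


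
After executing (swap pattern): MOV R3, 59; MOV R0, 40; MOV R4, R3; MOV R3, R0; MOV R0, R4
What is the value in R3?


Register state trace (swap pattern):
  MOV R3, 59  → R3 = 59
  MOV R0, 40  → R0 = 40
  MOV R4, R3  → R4 = 59  (save R3)
  MOV R3, R0  → R3 = 40  (R3 gets R0's value)
  MOV R0, R4  → R0 = 59  (R0 gets saved value)
Final: R3 = 40

40


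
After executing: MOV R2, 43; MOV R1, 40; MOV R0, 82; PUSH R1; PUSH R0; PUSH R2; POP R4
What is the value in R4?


Stack trace (top is rightmost):
  MOV R2, 43  → R2 = 43
  MOV R1, 40  → R1 = 40
  MOV R0, 82  → R0 = 82
  PUSH R1  → stack: [40]
  PUSH R0  → stack: [40, 82]
  PUSH R2  → stack: [40, 82, 43]
  POP R4  → R4 = 43, stack: [40, 82]
Final: R4 = 43

43


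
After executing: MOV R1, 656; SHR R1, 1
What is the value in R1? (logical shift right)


Register state trace:
  MOV R1, 656  → R1 = 656
  SHR R1, 1  → R1 = 656 >> 1 = 656 // 2^1 = 328
Final: R1 = 328

328


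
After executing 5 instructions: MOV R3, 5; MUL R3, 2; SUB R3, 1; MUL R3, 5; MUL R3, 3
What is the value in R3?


Register state trace:
  MOV R3, 5  → R3 = 5
  MUL R3, 2  → R3 = 5 * 2 = 10
  SUB R3, 1  → R3 = 10 - 1 = 9
  MUL R3, 5  → R3 = 9 * 5 = 45
  MUL R3, 3  → R3 = 45 * 3 = 135
Final: R3 = 135

135


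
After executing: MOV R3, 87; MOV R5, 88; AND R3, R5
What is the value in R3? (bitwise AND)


Register state trace:
  MOV R3, 87  → R3 = 87 (0b01010111)
  MOV R5, 88  → R5 = 88 (0b01011000)
  AND R3, R5  → R3 = 87 AND 88 = 80 (0b01010000)
Final: R3 = 80

80


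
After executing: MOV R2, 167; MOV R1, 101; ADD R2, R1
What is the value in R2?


Register state trace:
  MOV R2, 167  → R2 = 167
  MOV R1, 101  → R1 = 101
  ADD R2, R1  → R2 = 167 + 101 = 268
Final: R2 = 268

268


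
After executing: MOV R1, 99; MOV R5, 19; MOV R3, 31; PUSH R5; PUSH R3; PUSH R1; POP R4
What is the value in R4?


Stack trace (top is rightmost):
  MOV R1, 99  → R1 = 99
  MOV R5, 19  → R5 = 19
  MOV R3, 31  → R3 = 31
  PUSH R5  → stack: [19]
  PUSH R3  → stack: [19, 31]
  PUSH R1  → stack: [19, 31, 99]
  POP R4  → R4 = 99, stack: [19, 31]
Final: R4 = 99

99


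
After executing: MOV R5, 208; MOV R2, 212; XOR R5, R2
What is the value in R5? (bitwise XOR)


Register state trace:
  MOV R5, 208  → R5 = 208 (0b11010000)
  MOV R2, 212  → R2 = 212 (0b11010100)
  XOR R5, R2  → R5 = 208 XOR 212 = 4 (0b00000100)
Final: R5 = 4

4


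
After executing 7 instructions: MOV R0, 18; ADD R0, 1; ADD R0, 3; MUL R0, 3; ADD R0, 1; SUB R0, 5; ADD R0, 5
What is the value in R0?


Register state trace:
  MOV R0, 18  → R0 = 18
  ADD R0, 1  → R0 = 18 + 1 = 19
  ADD R0, 3  → R0 = 19 + 3 = 22
  MUL R0, 3  → R0 = 22 * 3 = 66
  ADD R0, 1  → R0 = 66 + 1 = 67
  SUB R0, 5  → R0 = 67 - 5 = 62
  ADD R0, 5  → R0 = 62 + 5 = 67
Final: R0 = 67

67


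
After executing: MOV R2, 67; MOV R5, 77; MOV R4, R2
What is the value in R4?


Register state trace:
  MOV R2, 67  → R2 = 67
  MOV R5, 77  → R5 = 77
  MOV R4, R2  → R4 = 67
Final: R4 = 67

67


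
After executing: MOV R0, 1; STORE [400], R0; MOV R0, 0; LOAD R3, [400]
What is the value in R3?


Register and memory trace:
  MOV R0, 1  → R0 = 1
  STORE [400], R0  → mem[400] = 1
  MOV R0, 0  → R0 = 0
  LOAD R3, [400]  → R3 = mem[400] = 1
Final: R3 = 1

1


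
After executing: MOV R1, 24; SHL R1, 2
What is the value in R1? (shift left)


Register state trace:
  MOV R1, 24  → R1 = 24
  SHL R1, 2  → R1 = 24 << 2 = 24 * 2^2 = 96
Final: R1 = 96

96


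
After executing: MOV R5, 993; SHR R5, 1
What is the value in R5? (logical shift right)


Register state trace:
  MOV R5, 993  → R5 = 993
  SHR R5, 1  → R5 = 993 >> 1 = 993 // 2^1 = 496
Final: R5 = 496

496


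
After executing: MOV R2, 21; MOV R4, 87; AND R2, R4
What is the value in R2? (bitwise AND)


Register state trace:
  MOV R2, 21  → R2 = 21 (0b00010101)
  MOV R4, 87  → R4 = 87 (0b01010111)
  AND R2, R4  → R2 = 21 AND 87 = 21 (0b00010101)
Final: R2 = 21

21


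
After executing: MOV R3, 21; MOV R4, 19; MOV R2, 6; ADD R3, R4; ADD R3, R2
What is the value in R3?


Register state trace:
  MOV R3, 21  → R3 = 21
  MOV R4, 19  → R4 = 19
  MOV R2, 6  → R2 = 6
  ADD R3, R4  → R3 = 21 + 19 = 40
  ADD R3, R2  → R3 = 40 + 6 = 46
Final: R3 = 46

46


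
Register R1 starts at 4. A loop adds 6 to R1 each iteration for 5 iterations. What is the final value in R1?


Starting value: R1 = 4
  Iter 1: R1 = 4 + 6 = 10
  Iter 2: R1 = 10 + 6 = 16
  Iter 3: R1 = 16 + 6 = 22
  Iter 4: R1 = 22 + 6 = 28
  Iter 5: R1 = 28 + 6 = 34
Final: R1 = 34

34


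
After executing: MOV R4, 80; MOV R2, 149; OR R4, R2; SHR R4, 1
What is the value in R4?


Register state trace:
  MOV R4, 80  → R4 = 80 (0b01010000)
  MOV R2, 149  → R2 = 149 (0b10010101)
  OR R4, R2  → R4 = 80 OR 149 = 213 (0b11010101)
  SHR R4, 1  → R4 = 213 >> 1 = 106
Final: R4 = 106

106


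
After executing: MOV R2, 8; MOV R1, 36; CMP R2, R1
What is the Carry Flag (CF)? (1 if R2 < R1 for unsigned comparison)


Register state trace:
  MOV R2, 8  → R2 = 8
  MOV R1, 36  → R1 = 36
  CMP R2, R1  → unsigned 8 - 36: borrow occurs
  8 < 36, so CF = 1
CF = 1

1


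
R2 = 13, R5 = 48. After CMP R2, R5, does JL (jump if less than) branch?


Trace:
  R2 = 13, R5 = 48
  CMP R2, R5  → compares 13 vs 48
  JL checks: is 13 less than 48?
  13 < 48, so condition is true
Branch taken: Yes

Yes


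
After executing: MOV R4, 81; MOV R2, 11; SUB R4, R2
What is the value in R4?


Register state trace:
  MOV R4, 81  → R4 = 81
  MOV R2, 11  → R2 = 11
  SUB R4, R2  → R4 = 81 - 11 = 70
Final: R4 = 70

70


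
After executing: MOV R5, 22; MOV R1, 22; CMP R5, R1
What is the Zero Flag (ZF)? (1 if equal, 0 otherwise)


Register state trace:
  MOV R5, 22  → R5 = 22
  MOV R1, 22  → R1 = 22
  CMP R5, R1  → computes 22 - 22 = 0
  Result is zero, so values are equal
ZF = 1

1


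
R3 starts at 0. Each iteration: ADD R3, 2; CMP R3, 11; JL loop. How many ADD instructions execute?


Loop trace (R3 starts at 0, target 11, step 2):
  ADD #1: R3 = 0 + 2 = 2  → 2 < 11, loop
  ADD #2: R3 = 2 + 2 = 4  → 4 < 11, loop
  ADD #3: R3 = 4 + 2 = 6  → 6 < 11, loop
  ADD #4: R3 = 6 + 2 = 8  → 8 < 11, loop
  ADD #5: R3 = 8 + 2 = 10  → 10 < 11, loop
  ADD #6: R3 = 10 + 2 = 12  → 12 >= 11, exit
Total ADD instructions: 6

6


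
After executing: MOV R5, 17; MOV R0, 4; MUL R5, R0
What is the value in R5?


Register state trace:
  MOV R5, 17  → R5 = 17
  MOV R0, 4  → R0 = 4
  MUL R5, R0  → R5 = 17 * 4 = 68
Final: R5 = 68

68


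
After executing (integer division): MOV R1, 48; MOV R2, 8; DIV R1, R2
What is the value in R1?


Register state trace:
  MOV R1, 48  → R1 = 48
  MOV R2, 8  → R2 = 8
  DIV R1, R2  → R1 = 48 // 8 = 6
Final: R1 = 6

6


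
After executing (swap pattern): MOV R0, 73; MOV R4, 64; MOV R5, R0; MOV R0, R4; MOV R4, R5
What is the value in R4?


Register state trace (swap pattern):
  MOV R0, 73  → R0 = 73
  MOV R4, 64  → R4 = 64
  MOV R5, R0  → R5 = 73  (save R0)
  MOV R0, R4  → R0 = 64  (R0 gets R4's value)
  MOV R4, R5  → R4 = 73  (R4 gets saved value)
Final: R4 = 73

73


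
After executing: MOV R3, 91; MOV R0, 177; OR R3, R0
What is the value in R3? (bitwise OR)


Register state trace:
  MOV R3, 91  → R3 = 91 (0b01011011)
  MOV R0, 177  → R0 = 177 (0b10110001)
  OR R3, R0   → R3 = 91 OR 177 = 251 (0b11111011)
Final: R3 = 251

251


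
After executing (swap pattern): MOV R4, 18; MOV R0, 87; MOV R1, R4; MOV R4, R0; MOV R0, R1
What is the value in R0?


Register state trace (swap pattern):
  MOV R4, 18  → R4 = 18
  MOV R0, 87  → R0 = 87
  MOV R1, R4  → R1 = 18  (save R4)
  MOV R4, R0  → R4 = 87  (R4 gets R0's value)
  MOV R0, R1  → R0 = 18  (R0 gets saved value)
Final: R0 = 18

18


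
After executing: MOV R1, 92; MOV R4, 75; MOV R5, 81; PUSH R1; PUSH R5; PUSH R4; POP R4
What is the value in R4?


Stack trace (top is rightmost):
  MOV R1, 92  → R1 = 92
  MOV R4, 75  → R4 = 75
  MOV R5, 81  → R5 = 81
  PUSH R1  → stack: [92]
  PUSH R5  → stack: [92, 81]
  PUSH R4  → stack: [92, 81, 75]
  POP R4  → R4 = 75, stack: [92, 81]
Final: R4 = 75

75


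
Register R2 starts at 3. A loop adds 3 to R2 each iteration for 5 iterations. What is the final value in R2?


Starting value: R2 = 3
  Iter 1: R2 = 3 + 3 = 6
  Iter 2: R2 = 6 + 3 = 9
  Iter 3: R2 = 9 + 3 = 12
  Iter 4: R2 = 12 + 3 = 15
  Iter 5: R2 = 15 + 3 = 18
Final: R2 = 18

18


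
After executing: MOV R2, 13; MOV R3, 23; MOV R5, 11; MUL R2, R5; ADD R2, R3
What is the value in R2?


Register state trace:
  MOV R2, 13  → R2 = 13
  MOV R3, 23  → R3 = 23
  MOV R5, 11  → R5 = 11
  MUL R2, R5  → R2 = 13 * 11 = 143
  ADD R2, R3  → R2 = 143 + 23 = 166
Final: R2 = 166

166


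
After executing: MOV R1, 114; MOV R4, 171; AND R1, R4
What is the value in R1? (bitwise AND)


Register state trace:
  MOV R1, 114  → R1 = 114 (0b01110010)
  MOV R4, 171  → R4 = 171 (0b10101011)
  AND R1, R4  → R1 = 114 AND 171 = 34 (0b00100010)
Final: R1 = 34

34
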